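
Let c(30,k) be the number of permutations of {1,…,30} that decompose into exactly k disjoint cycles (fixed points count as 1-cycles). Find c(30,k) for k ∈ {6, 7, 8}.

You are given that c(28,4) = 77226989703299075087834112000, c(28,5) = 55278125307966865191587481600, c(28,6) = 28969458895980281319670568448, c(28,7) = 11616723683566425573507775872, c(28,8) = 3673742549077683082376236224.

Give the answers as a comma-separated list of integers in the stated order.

26751280755793398822580822142976, 11139316913434780466101123891200, 3674201658710345201899117607040

row 29: T[29][5]=28·55278125307966865191587481600+77226989703299075087834112000=1625014498326371300452283596800  T[29][6]=28·28969458895980281319670568448+55278125307966865191587481600=866422974395414742142363398144  T[29][7]=28·11616723683566425573507775872+28969458895980281319670568448=354237722035840197377888292864  T[29][8]=28·3673742549077683082376236224+11616723683566425573507775872=114481515057741551880042390144
row 30: T[30][6]=29·866422974395414742142363398144+1625014498326371300452283596800=26751280755793398822580822142976  T[30][7]=29·354237722035840197377888292864+866422974395414742142363398144=11139316913434780466101123891200  T[30][8]=29·114481515057741551880042390144+354237722035840197377888292864=3674201658710345201899117607040
Read c(30,6) = 26751280755793398822580822142976, c(30,7) = 11139316913434780466101123891200, c(30,8) = 3674201658710345201899117607040.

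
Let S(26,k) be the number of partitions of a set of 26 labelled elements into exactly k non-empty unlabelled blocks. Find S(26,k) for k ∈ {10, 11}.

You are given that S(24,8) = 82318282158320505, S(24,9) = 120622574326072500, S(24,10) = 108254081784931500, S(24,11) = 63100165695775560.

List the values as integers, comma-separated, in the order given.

i=25: T(25,9)=82318282158320505+9·120622574326072500=1167921451092973005 | T(25,10)=120622574326072500+10·108254081784931500=1203163392175387500 | T(25,11)=108254081784931500+11·63100165695775560=802355904438462660
i=26: T(26,10)=1167921451092973005+10·1203163392175387500=13199555372846848005 | T(26,11)=1203163392175387500+11·802355904438462660=10029078340998476760
Read S(26,10) = 13199555372846848005, S(26,11) = 10029078340998476760.

13199555372846848005, 10029078340998476760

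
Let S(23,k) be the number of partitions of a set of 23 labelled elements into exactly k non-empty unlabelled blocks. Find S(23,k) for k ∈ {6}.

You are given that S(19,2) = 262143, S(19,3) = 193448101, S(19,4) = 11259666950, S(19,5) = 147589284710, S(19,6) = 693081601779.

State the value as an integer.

998969857983405

@20  (20,3):193448101·3+262143→580606446, (20,4):11259666950·4+193448101→45232115901, (20,5):147589284710·5+11259666950→749206090500, (20,6):693081601779·6+147589284710→4306078895384
@21  (21,4):45232115901·4+580606446→181509070050, (21,5):749206090500·5+45232115901→3791262568401, (21,6):4306078895384·6+749206090500→26585679462804
@22  (22,5):3791262568401·5+181509070050→19137821912055, (22,6):26585679462804·6+3791262568401→163305339345225
@23  (23,6):163305339345225·6+19137821912055→998969857983405
Read S(23,6) = 998969857983405.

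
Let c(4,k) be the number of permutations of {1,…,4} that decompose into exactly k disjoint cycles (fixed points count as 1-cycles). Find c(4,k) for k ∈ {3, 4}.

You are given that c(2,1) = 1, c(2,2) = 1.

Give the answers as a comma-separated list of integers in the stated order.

6, 1

row 3: T[3][2]=2·1+1=3  T[3][3]=2·0+1=1
row 4: T[4][3]=3·1+3=6  T[4][4]=3·0+1=1
Read c(4,3) = 6, c(4,4) = 1.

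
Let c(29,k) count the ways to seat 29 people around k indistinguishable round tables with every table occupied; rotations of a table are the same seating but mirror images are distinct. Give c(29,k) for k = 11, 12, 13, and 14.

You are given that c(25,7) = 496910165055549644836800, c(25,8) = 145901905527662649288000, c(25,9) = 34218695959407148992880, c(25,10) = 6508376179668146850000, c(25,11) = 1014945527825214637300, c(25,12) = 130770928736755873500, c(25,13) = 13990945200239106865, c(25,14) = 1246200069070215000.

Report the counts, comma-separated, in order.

1142413073615783087483702480, 170857232541629621904997080, 21590257290787088602515180, 2316762871029690607422990

[26] T[26,8]:25*145901905527662649288000+496910165055549644836800=4144457803247115877036800 · T[26,9]:25*34218695959407148992880+145901905527662649288000=1001369304512841374110000 · T[26,10]:25*6508376179668146850000+34218695959407148992880=196928100451110820242880 · T[26,11]:25*1014945527825214637300+6508376179668146850000=31882014375298512782500 · T[26,12]:25*130770928736755873500+1014945527825214637300=4284218746244111474800 · T[26,13]:25*13990945200239106865+130770928736755873500=480544558742733545125 · T[26,14]:25*1246200069070215000+13990945200239106865=45145946926994481865
[27] T[27,9]:26*1001369304512841374110000+4144457803247115877036800=30180059720580991603896800 · T[27,10]:26*196928100451110820242880+1001369304512841374110000=6121499916241722700424880 · T[27,11]:26*31882014375298512782500+196928100451110820242880=1025860474208872152587880 · T[27,12]:26*4284218746244111474800+31882014375298512782500=143271701777645411127300 · T[27,13]:26*480544558742733545125+4284218746244111474800=16778377273555183648050 · T[27,14]:26*45145946926994481865+480544558742733545125=1654339178844590073615
[28] T[28,10]:27*6121499916241722700424880+30180059720580991603896800=195460557459107504515368560 · T[28,11]:27*1025860474208872152587880+6121499916241722700424880=33819732719881270820297640 · T[28,12]:27*143271701777645411127300+1025860474208872152587880=4894196422205298253024980 · T[28,13]:27*16778377273555183648050+143271701777645411127300=596287888163635369624650 · T[28,14]:27*1654339178844590073615+16778377273555183648050=61445535102359115635655
[29] T[29,11]:28*33819732719881270820297640+195460557459107504515368560=1142413073615783087483702480 · T[29,12]:28*4894196422205298253024980+33819732719881270820297640=170857232541629621904997080 · T[29,13]:28*596287888163635369624650+4894196422205298253024980=21590257290787088602515180 · T[29,14]:28*61445535102359115635655+596287888163635369624650=2316762871029690607422990
Read c(29,11) = 1142413073615783087483702480, c(29,12) = 170857232541629621904997080, c(29,13) = 21590257290787088602515180, c(29,14) = 2316762871029690607422990.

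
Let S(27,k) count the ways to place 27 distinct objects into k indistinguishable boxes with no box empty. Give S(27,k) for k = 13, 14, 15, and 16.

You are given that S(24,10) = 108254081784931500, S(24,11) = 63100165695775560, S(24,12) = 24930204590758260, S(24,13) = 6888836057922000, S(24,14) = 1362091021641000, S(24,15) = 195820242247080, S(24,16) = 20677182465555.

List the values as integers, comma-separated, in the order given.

29206898819153109600, 8541149231801585700, 1834634071262848260, 294063066070824960

r25: T_25,11=11×63100165695775560+108254081784931500=802355904438462660; T_25,12=12×24930204590758260+63100165695775560=362262620784874680; T_25,13=13×6888836057922000+24930204590758260=114485073343744260; T_25,14=14×1362091021641000+6888836057922000=25958110360896000; T_25,15=15×195820242247080+1362091021641000=4299394655347200; T_25,16=16×20677182465555+195820242247080=526655161695960
r26: T_26,12=12×362262620784874680+802355904438462660=5149507353856958820; T_26,13=13×114485073343744260+362262620784874680=1850568574253550060; T_26,14=14×25958110360896000+114485073343744260=477898618396288260; T_26,15=15×4299394655347200+25958110360896000=90449030191104000; T_26,16=16×526655161695960+4299394655347200=12725877242482560
r27: T_27,13=13×1850568574253550060+5149507353856958820=29206898819153109600; T_27,14=14×477898618396288260+1850568574253550060=8541149231801585700; T_27,15=15×90449030191104000+477898618396288260=1834634071262848260; T_27,16=16×12725877242482560+90449030191104000=294063066070824960
Read S(27,13) = 29206898819153109600, S(27,14) = 8541149231801585700, S(27,15) = 1834634071262848260, S(27,16) = 294063066070824960.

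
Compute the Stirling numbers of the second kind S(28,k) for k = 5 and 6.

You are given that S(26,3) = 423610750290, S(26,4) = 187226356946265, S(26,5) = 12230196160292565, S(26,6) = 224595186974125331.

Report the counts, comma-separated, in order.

i=27: T(27,4)=423610750290+4·187226356946265=749329038535350 | T(27,5)=187226356946265+5·12230196160292565=61338207158409090 | T(27,6)=12230196160292565+6·224595186974125331=1359801318005044551
i=28: T(28,5)=749329038535350+5·61338207158409090=307440364830580800 | T(28,6)=61338207158409090+6·1359801318005044551=8220146115188676396
Read S(28,5) = 307440364830580800, S(28,6) = 8220146115188676396.

307440364830580800, 8220146115188676396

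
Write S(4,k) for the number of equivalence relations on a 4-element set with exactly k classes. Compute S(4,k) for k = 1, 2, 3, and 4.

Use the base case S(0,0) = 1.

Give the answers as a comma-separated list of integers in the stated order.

1, 7, 6, 1

@1  (1,1):0·1+1→1
@2  (2,1):1·1+0→1, (2,2):0·2+1→1
@3  (3,1):1·1+0→1, (3,2):1·2+1→3, (3,3):0·3+1→1
@4  (4,1):1·1+0→1, (4,2):3·2+1→7, (4,3):1·3+3→6, (4,4):0·4+1→1
Read S(4,1) = 1, S(4,2) = 7, S(4,3) = 6, S(4,4) = 1.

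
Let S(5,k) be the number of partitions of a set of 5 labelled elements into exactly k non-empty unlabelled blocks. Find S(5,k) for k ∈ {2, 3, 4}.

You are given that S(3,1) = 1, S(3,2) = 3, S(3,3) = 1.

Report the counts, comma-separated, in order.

i=4: T(4,1)=0+1·1=1 | T(4,2)=1+2·3=7 | T(4,3)=3+3·1=6 | T(4,4)=1+4·0=1
i=5: T(5,2)=1+2·7=15 | T(5,3)=7+3·6=25 | T(5,4)=6+4·1=10
Read S(5,2) = 15, S(5,3) = 25, S(5,4) = 10.

15, 25, 10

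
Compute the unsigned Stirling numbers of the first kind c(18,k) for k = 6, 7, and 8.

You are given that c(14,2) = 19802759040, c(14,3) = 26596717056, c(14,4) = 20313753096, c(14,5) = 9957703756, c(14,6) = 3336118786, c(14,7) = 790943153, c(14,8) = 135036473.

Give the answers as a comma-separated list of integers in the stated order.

369012649234384, 110228466184200, 24871845297936

@15  (15,3):26596717056·14+19802759040→392156797824, (15,4):20313753096·14+26596717056→310989260400, (15,5):9957703756·14+20313753096→159721605680, (15,6):3336118786·14+9957703756→56663366760, (15,7):790943153·14+3336118786→14409322928, (15,8):135036473·14+790943153→2681453775
@16  (16,4):310989260400·15+392156797824→5056995703824, (16,5):159721605680·15+310989260400→2706813345600, (16,6):56663366760·15+159721605680→1009672107080, (16,7):14409322928·15+56663366760→272803210680, (16,8):2681453775·15+14409322928→54631129553
@17  (17,5):2706813345600·16+5056995703824→48366009233424, (17,6):1009672107080·16+2706813345600→18861567058880, (17,7):272803210680·16+1009672107080→5374523477960, (17,8):54631129553·16+272803210680→1146901283528
@18  (18,6):18861567058880·17+48366009233424→369012649234384, (18,7):5374523477960·17+18861567058880→110228466184200, (18,8):1146901283528·17+5374523477960→24871845297936
Read c(18,6) = 369012649234384, c(18,7) = 110228466184200, c(18,8) = 24871845297936.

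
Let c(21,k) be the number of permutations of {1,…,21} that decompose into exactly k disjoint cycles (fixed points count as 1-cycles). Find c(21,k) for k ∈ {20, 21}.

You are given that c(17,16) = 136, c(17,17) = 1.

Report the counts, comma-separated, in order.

i=18: T(18,17)=136+17·1=153 | T(18,18)=1+17·0=1
i=19: T(19,18)=153+18·1=171 | T(19,19)=1+18·0=1
i=20: T(20,19)=171+19·1=190 | T(20,20)=1+19·0=1
i=21: T(21,20)=190+20·1=210 | T(21,21)=1+20·0=1
Read c(21,20) = 210, c(21,21) = 1.

210, 1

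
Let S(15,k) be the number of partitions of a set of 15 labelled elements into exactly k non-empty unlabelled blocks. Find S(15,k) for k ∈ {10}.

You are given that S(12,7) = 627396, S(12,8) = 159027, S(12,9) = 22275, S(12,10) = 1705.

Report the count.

12662650

[13] T[13,8]:8*159027+627396=1899612 · T[13,9]:9*22275+159027=359502 · T[13,10]:10*1705+22275=39325
[14] T[14,9]:9*359502+1899612=5135130 · T[14,10]:10*39325+359502=752752
[15] T[15,10]:10*752752+5135130=12662650
Read S(15,10) = 12662650.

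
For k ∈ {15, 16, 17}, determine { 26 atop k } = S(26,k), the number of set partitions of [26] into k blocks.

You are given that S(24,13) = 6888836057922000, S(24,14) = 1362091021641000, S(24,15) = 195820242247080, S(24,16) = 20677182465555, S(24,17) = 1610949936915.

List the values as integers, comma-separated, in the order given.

90449030191104000, 12725877242482560, 1343731795378830

[25] T[25,14]:14*1362091021641000+6888836057922000=25958110360896000 · T[25,15]:15*195820242247080+1362091021641000=4299394655347200 · T[25,16]:16*20677182465555+195820242247080=526655161695960 · T[25,17]:17*1610949936915+20677182465555=48063331393110
[26] T[26,15]:15*4299394655347200+25958110360896000=90449030191104000 · T[26,16]:16*526655161695960+4299394655347200=12725877242482560 · T[26,17]:17*48063331393110+526655161695960=1343731795378830
Read S(26,15) = 90449030191104000, S(26,16) = 12725877242482560, S(26,17) = 1343731795378830.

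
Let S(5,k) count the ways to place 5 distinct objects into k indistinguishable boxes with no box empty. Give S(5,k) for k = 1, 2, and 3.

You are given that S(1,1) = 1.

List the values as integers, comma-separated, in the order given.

row 2: T[2][1]=1·1+0=1  T[2][2]=2·0+1=1
row 3: T[3][1]=1·1+0=1  T[3][2]=2·1+1=3  T[3][3]=3·0+1=1
row 4: T[4][1]=1·1+0=1  T[4][2]=2·3+1=7  T[4][3]=3·1+3=6
row 5: T[5][1]=1·1+0=1  T[5][2]=2·7+1=15  T[5][3]=3·6+7=25
Read S(5,1) = 1, S(5,2) = 15, S(5,3) = 25.

1, 15, 25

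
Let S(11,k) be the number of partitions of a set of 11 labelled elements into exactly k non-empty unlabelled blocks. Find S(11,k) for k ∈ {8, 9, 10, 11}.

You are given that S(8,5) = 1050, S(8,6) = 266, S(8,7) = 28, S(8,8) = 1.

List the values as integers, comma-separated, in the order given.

i=9: T(9,6)=1050+6·266=2646 | T(9,7)=266+7·28=462 | T(9,8)=28+8·1=36 | T(9,9)=1+9·0=1
i=10: T(10,7)=2646+7·462=5880 | T(10,8)=462+8·36=750 | T(10,9)=36+9·1=45 | T(10,10)=1+10·0=1
i=11: T(11,8)=5880+8·750=11880 | T(11,9)=750+9·45=1155 | T(11,10)=45+10·1=55 | T(11,11)=1+11·0=1
Read S(11,8) = 11880, S(11,9) = 1155, S(11,10) = 55, S(11,11) = 1.

11880, 1155, 55, 1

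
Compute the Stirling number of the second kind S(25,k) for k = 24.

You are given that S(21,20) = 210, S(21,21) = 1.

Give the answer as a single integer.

300

r22: T_22,21=21×1+210=231; T_22,22=22×0+1=1
r23: T_23,22=22×1+231=253; T_23,23=23×0+1=1
r24: T_24,23=23×1+253=276; T_24,24=24×0+1=1
r25: T_25,24=24×1+276=300
Read S(25,24) = 300.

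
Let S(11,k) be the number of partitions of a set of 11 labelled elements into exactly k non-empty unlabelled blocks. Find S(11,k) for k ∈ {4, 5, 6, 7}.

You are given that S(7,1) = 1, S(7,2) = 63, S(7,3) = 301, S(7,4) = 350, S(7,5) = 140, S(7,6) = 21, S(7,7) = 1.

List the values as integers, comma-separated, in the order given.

[8] T[8,1]:1*1+0=1 · T[8,2]:2*63+1=127 · T[8,3]:3*301+63=966 · T[8,4]:4*350+301=1701 · T[8,5]:5*140+350=1050 · T[8,6]:6*21+140=266 · T[8,7]:7*1+21=28
[9] T[9,2]:2*127+1=255 · T[9,3]:3*966+127=3025 · T[9,4]:4*1701+966=7770 · T[9,5]:5*1050+1701=6951 · T[9,6]:6*266+1050=2646 · T[9,7]:7*28+266=462
[10] T[10,3]:3*3025+255=9330 · T[10,4]:4*7770+3025=34105 · T[10,5]:5*6951+7770=42525 · T[10,6]:6*2646+6951=22827 · T[10,7]:7*462+2646=5880
[11] T[11,4]:4*34105+9330=145750 · T[11,5]:5*42525+34105=246730 · T[11,6]:6*22827+42525=179487 · T[11,7]:7*5880+22827=63987
Read S(11,4) = 145750, S(11,5) = 246730, S(11,6) = 179487, S(11,7) = 63987.

145750, 246730, 179487, 63987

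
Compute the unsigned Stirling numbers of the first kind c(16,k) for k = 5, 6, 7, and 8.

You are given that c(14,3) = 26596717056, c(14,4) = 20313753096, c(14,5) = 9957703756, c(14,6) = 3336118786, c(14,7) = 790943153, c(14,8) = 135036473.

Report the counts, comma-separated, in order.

2706813345600, 1009672107080, 272803210680, 54631129553

[15] T[15,4]:14*20313753096+26596717056=310989260400 · T[15,5]:14*9957703756+20313753096=159721605680 · T[15,6]:14*3336118786+9957703756=56663366760 · T[15,7]:14*790943153+3336118786=14409322928 · T[15,8]:14*135036473+790943153=2681453775
[16] T[16,5]:15*159721605680+310989260400=2706813345600 · T[16,6]:15*56663366760+159721605680=1009672107080 · T[16,7]:15*14409322928+56663366760=272803210680 · T[16,8]:15*2681453775+14409322928=54631129553
Read c(16,5) = 2706813345600, c(16,6) = 1009672107080, c(16,7) = 272803210680, c(16,8) = 54631129553.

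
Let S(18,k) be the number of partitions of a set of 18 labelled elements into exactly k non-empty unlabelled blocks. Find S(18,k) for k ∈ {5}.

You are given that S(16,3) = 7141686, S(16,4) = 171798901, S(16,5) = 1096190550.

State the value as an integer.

28958095545

@17  (17,4):171798901·4+7141686→694337290, (17,5):1096190550·5+171798901→5652751651
@18  (18,5):5652751651·5+694337290→28958095545
Read S(18,5) = 28958095545.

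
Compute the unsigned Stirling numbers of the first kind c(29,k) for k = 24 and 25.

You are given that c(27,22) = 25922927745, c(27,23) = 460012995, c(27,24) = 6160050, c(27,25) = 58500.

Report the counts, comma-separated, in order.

[28] T[28,23]:27*460012995+25922927745=38343278610 · T[28,24]:27*6160050+460012995=626334345 · T[28,25]:27*58500+6160050=7739550
[29] T[29,24]:28*626334345+38343278610=55880640270 · T[29,25]:28*7739550+626334345=843041745
Read c(29,24) = 55880640270, c(29,25) = 843041745.

55880640270, 843041745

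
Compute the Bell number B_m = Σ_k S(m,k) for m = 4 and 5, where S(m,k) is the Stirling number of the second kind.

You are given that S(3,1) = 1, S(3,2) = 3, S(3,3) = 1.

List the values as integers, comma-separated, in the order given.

15, 52

[4] T[4,1]:1*1+0=1 · T[4,2]:2*3+1=7 · T[4,3]:3*1+3=6 · T[4,4]:4*0+1=1
[5] T[5,1]:1*1+0=1 · T[5,2]:2*7+1=15 · T[5,3]:3*6+7=25 · T[5,4]:4*1+6=10 · T[5,5]:5*0+1=1
B_4 = ΣS(4,k) = 1+7+6+1 = 15
B_5 = ΣS(5,k) = 1+15+25+10+1 = 52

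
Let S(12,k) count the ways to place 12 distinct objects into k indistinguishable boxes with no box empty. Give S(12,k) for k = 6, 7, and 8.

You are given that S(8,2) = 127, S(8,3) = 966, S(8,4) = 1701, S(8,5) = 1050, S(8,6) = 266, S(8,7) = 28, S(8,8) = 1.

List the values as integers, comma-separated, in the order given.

1323652, 627396, 159027

[9] T[9,3]:3*966+127=3025 · T[9,4]:4*1701+966=7770 · T[9,5]:5*1050+1701=6951 · T[9,6]:6*266+1050=2646 · T[9,7]:7*28+266=462 · T[9,8]:8*1+28=36
[10] T[10,4]:4*7770+3025=34105 · T[10,5]:5*6951+7770=42525 · T[10,6]:6*2646+6951=22827 · T[10,7]:7*462+2646=5880 · T[10,8]:8*36+462=750
[11] T[11,5]:5*42525+34105=246730 · T[11,6]:6*22827+42525=179487 · T[11,7]:7*5880+22827=63987 · T[11,8]:8*750+5880=11880
[12] T[12,6]:6*179487+246730=1323652 · T[12,7]:7*63987+179487=627396 · T[12,8]:8*11880+63987=159027
Read S(12,6) = 1323652, S(12,7) = 627396, S(12,8) = 159027.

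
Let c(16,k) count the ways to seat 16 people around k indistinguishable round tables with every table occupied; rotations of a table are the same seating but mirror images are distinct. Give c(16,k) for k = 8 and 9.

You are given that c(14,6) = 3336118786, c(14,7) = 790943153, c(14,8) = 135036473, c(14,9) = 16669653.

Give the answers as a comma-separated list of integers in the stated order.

54631129553, 8207628000

@15  (15,7):790943153·14+3336118786→14409322928, (15,8):135036473·14+790943153→2681453775, (15,9):16669653·14+135036473→368411615
@16  (16,8):2681453775·15+14409322928→54631129553, (16,9):368411615·15+2681453775→8207628000
Read c(16,8) = 54631129553, c(16,9) = 8207628000.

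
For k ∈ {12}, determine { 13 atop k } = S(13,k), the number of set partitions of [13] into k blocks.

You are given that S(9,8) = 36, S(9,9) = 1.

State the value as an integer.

78

[10] T[10,9]:9*1+36=45 · T[10,10]:10*0+1=1
[11] T[11,10]:10*1+45=55 · T[11,11]:11*0+1=1
[12] T[12,11]:11*1+55=66 · T[12,12]:12*0+1=1
[13] T[13,12]:12*1+66=78
Read S(13,12) = 78.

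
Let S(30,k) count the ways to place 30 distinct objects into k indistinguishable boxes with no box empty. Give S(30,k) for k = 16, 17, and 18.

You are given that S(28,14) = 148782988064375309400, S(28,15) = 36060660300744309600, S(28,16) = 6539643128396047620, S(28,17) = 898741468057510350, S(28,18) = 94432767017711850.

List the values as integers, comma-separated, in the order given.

row 29: T[29][15]=15·36060660300744309600+148782988064375309400=689692892575539953400  T[29][16]=16·6539643128396047620+36060660300744309600=140694950355081071520  T[29][17]=17·898741468057510350+6539643128396047620=21818248085373723570  T[29][18]=18·94432767017711850+898741468057510350=2598531274376323650
row 30: T[30][16]=16·140694950355081071520+689692892575539953400=2940812098256837097720  T[30][17]=17·21818248085373723570+140694950355081071520=511605167806434372210  T[30][18]=18·2598531274376323650+21818248085373723570=68591811024147549270
Read S(30,16) = 2940812098256837097720, S(30,17) = 511605167806434372210, S(30,18) = 68591811024147549270.

2940812098256837097720, 511605167806434372210, 68591811024147549270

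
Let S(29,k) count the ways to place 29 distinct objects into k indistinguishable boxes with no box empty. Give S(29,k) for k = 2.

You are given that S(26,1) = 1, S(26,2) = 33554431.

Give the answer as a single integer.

[27] T[27,1]:1*1+0=1 · T[27,2]:2*33554431+1=67108863
[28] T[28,1]:1*1+0=1 · T[28,2]:2*67108863+1=134217727
[29] T[29,2]:2*134217727+1=268435455
Read S(29,2) = 268435455.

268435455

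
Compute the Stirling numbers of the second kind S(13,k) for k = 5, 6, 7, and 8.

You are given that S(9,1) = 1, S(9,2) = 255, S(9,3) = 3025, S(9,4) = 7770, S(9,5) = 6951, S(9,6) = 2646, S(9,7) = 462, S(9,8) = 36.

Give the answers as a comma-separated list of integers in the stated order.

7508501, 9321312, 5715424, 1899612

i=10: T(10,2)=1+2·255=511 | T(10,3)=255+3·3025=9330 | T(10,4)=3025+4·7770=34105 | T(10,5)=7770+5·6951=42525 | T(10,6)=6951+6·2646=22827 | T(10,7)=2646+7·462=5880 | T(10,8)=462+8·36=750
i=11: T(11,3)=511+3·9330=28501 | T(11,4)=9330+4·34105=145750 | T(11,5)=34105+5·42525=246730 | T(11,6)=42525+6·22827=179487 | T(11,7)=22827+7·5880=63987 | T(11,8)=5880+8·750=11880
i=12: T(12,4)=28501+4·145750=611501 | T(12,5)=145750+5·246730=1379400 | T(12,6)=246730+6·179487=1323652 | T(12,7)=179487+7·63987=627396 | T(12,8)=63987+8·11880=159027
i=13: T(13,5)=611501+5·1379400=7508501 | T(13,6)=1379400+6·1323652=9321312 | T(13,7)=1323652+7·627396=5715424 | T(13,8)=627396+8·159027=1899612
Read S(13,5) = 7508501, S(13,6) = 9321312, S(13,7) = 5715424, S(13,8) = 1899612.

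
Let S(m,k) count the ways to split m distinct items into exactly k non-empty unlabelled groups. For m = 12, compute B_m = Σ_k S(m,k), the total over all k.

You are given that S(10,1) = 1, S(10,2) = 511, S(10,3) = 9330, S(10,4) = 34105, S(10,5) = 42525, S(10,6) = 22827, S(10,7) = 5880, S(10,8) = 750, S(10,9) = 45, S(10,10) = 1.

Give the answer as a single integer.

4213597

[11] T[11,1]:1*1+0=1 · T[11,2]:2*511+1=1023 · T[11,3]:3*9330+511=28501 · T[11,4]:4*34105+9330=145750 · T[11,5]:5*42525+34105=246730 · T[11,6]:6*22827+42525=179487 · T[11,7]:7*5880+22827=63987 · T[11,8]:8*750+5880=11880 · T[11,9]:9*45+750=1155 · T[11,10]:10*1+45=55 · T[11,11]:11*0+1=1
[12] T[12,1]:1*1+0=1 · T[12,2]:2*1023+1=2047 · T[12,3]:3*28501+1023=86526 · T[12,4]:4*145750+28501=611501 · T[12,5]:5*246730+145750=1379400 · T[12,6]:6*179487+246730=1323652 · T[12,7]:7*63987+179487=627396 · T[12,8]:8*11880+63987=159027 · T[12,9]:9*1155+11880=22275 · T[12,10]:10*55+1155=1705 · T[12,11]:11*1+55=66 · T[12,12]:12*0+1=1
B_12 = ΣS(12,k) = 1+2047+86526+611501+1379400+1323652+627396+159027+22275+1705+66+1 = 4213597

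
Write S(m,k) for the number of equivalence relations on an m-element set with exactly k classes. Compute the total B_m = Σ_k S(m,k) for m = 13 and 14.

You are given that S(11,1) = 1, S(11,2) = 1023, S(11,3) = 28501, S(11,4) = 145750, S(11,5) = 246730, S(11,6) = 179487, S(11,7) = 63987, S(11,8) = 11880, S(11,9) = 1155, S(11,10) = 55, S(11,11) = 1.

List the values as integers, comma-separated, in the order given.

r12: T_12,1=1×1+0=1; T_12,2=2×1023+1=2047; T_12,3=3×28501+1023=86526; T_12,4=4×145750+28501=611501; T_12,5=5×246730+145750=1379400; T_12,6=6×179487+246730=1323652; T_12,7=7×63987+179487=627396; T_12,8=8×11880+63987=159027; T_12,9=9×1155+11880=22275; T_12,10=10×55+1155=1705; T_12,11=11×1+55=66; T_12,12=12×0+1=1
r13: T_13,1=1×1+0=1; T_13,2=2×2047+1=4095; T_13,3=3×86526+2047=261625; T_13,4=4×611501+86526=2532530; T_13,5=5×1379400+611501=7508501; T_13,6=6×1323652+1379400=9321312; T_13,7=7×627396+1323652=5715424; T_13,8=8×159027+627396=1899612; T_13,9=9×22275+159027=359502; T_13,10=10×1705+22275=39325; T_13,11=11×66+1705=2431; T_13,12=12×1+66=78; T_13,13=13×0+1=1
r14: T_14,1=1×1+0=1; T_14,2=2×4095+1=8191; T_14,3=3×261625+4095=788970; T_14,4=4×2532530+261625=10391745; T_14,5=5×7508501+2532530=40075035; T_14,6=6×9321312+7508501=63436373; T_14,7=7×5715424+9321312=49329280; T_14,8=8×1899612+5715424=20912320; T_14,9=9×359502+1899612=5135130; T_14,10=10×39325+359502=752752; T_14,11=11×2431+39325=66066; T_14,12=12×78+2431=3367; T_14,13=13×1+78=91; T_14,14=14×0+1=1
B_13 = ΣS(13,k) = 1+4095+261625+2532530+7508501+9321312+5715424+1899612+359502+39325+2431+78+1 = 27644437
B_14 = ΣS(14,k) = 1+8191+788970+10391745+40075035+63436373+49329280+20912320+5135130+752752+66066+3367+91+1 = 190899322

27644437, 190899322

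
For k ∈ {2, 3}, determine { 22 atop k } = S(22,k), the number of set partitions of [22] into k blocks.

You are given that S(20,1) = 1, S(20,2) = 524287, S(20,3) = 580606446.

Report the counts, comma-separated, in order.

2097151, 5228079450

@21  (21,1):1·1+0→1, (21,2):524287·2+1→1048575, (21,3):580606446·3+524287→1742343625
@22  (22,2):1048575·2+1→2097151, (22,3):1742343625·3+1048575→5228079450
Read S(22,2) = 2097151, S(22,3) = 5228079450.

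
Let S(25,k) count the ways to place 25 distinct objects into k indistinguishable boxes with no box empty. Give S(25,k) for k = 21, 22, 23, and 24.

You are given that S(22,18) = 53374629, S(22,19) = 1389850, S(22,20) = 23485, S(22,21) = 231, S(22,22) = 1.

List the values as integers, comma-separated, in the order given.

168519505, 3200450, 40250, 300

i=23: T(23,19)=53374629+19·1389850=79781779 | T(23,20)=1389850+20·23485=1859550 | T(23,21)=23485+21·231=28336 | T(23,22)=231+22·1=253 | T(23,23)=1+23·0=1
i=24: T(24,20)=79781779+20·1859550=116972779 | T(24,21)=1859550+21·28336=2454606 | T(24,22)=28336+22·253=33902 | T(24,23)=253+23·1=276 | T(24,24)=1+24·0=1
i=25: T(25,21)=116972779+21·2454606=168519505 | T(25,22)=2454606+22·33902=3200450 | T(25,23)=33902+23·276=40250 | T(25,24)=276+24·1=300
Read S(25,21) = 168519505, S(25,22) = 3200450, S(25,23) = 40250, S(25,24) = 300.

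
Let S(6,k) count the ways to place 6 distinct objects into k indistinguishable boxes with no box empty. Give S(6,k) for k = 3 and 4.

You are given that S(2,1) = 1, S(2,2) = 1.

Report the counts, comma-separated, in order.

row 3: T[3][1]=1·1+0=1  T[3][2]=2·1+1=3  T[3][3]=3·0+1=1
row 4: T[4][1]=1·1+0=1  T[4][2]=2·3+1=7  T[4][3]=3·1+3=6  T[4][4]=4·0+1=1
row 5: T[5][2]=2·7+1=15  T[5][3]=3·6+7=25  T[5][4]=4·1+6=10
row 6: T[6][3]=3·25+15=90  T[6][4]=4·10+25=65
Read S(6,3) = 90, S(6,4) = 65.

90, 65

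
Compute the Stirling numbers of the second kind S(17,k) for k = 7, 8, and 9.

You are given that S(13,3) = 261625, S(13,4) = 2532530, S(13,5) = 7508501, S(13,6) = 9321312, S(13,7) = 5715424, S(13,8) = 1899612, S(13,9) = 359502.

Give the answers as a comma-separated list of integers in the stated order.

25708104786, 20415995028, 9528822303

[14] T[14,4]:4*2532530+261625=10391745 · T[14,5]:5*7508501+2532530=40075035 · T[14,6]:6*9321312+7508501=63436373 · T[14,7]:7*5715424+9321312=49329280 · T[14,8]:8*1899612+5715424=20912320 · T[14,9]:9*359502+1899612=5135130
[15] T[15,5]:5*40075035+10391745=210766920 · T[15,6]:6*63436373+40075035=420693273 · T[15,7]:7*49329280+63436373=408741333 · T[15,8]:8*20912320+49329280=216627840 · T[15,9]:9*5135130+20912320=67128490
[16] T[16,6]:6*420693273+210766920=2734926558 · T[16,7]:7*408741333+420693273=3281882604 · T[16,8]:8*216627840+408741333=2141764053 · T[16,9]:9*67128490+216627840=820784250
[17] T[17,7]:7*3281882604+2734926558=25708104786 · T[17,8]:8*2141764053+3281882604=20415995028 · T[17,9]:9*820784250+2141764053=9528822303
Read S(17,7) = 25708104786, S(17,8) = 20415995028, S(17,9) = 9528822303.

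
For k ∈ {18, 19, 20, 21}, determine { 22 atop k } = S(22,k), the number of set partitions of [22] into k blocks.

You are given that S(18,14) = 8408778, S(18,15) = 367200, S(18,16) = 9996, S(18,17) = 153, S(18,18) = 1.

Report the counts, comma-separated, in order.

[19] T[19,15]:15*367200+8408778=13916778 · T[19,16]:16*9996+367200=527136 · T[19,17]:17*153+9996=12597 · T[19,18]:18*1+153=171 · T[19,19]:19*0+1=1
[20] T[20,16]:16*527136+13916778=22350954 · T[20,17]:17*12597+527136=741285 · T[20,18]:18*171+12597=15675 · T[20,19]:19*1+171=190 · T[20,20]:20*0+1=1
[21] T[21,17]:17*741285+22350954=34952799 · T[21,18]:18*15675+741285=1023435 · T[21,19]:19*190+15675=19285 · T[21,20]:20*1+190=210 · T[21,21]:21*0+1=1
[22] T[22,18]:18*1023435+34952799=53374629 · T[22,19]:19*19285+1023435=1389850 · T[22,20]:20*210+19285=23485 · T[22,21]:21*1+210=231
Read S(22,18) = 53374629, S(22,19) = 1389850, S(22,20) = 23485, S(22,21) = 231.

53374629, 1389850, 23485, 231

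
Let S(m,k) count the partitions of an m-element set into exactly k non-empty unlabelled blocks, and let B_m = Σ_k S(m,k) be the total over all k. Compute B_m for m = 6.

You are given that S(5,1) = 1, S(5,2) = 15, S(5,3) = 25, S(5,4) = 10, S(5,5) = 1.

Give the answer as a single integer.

@6  (6,1):1·1+0→1, (6,2):15·2+1→31, (6,3):25·3+15→90, (6,4):10·4+25→65, (6,5):1·5+10→15, (6,6):0·6+1→1
B_6 = ΣS(6,k) = 1+31+90+65+15+1 = 203

203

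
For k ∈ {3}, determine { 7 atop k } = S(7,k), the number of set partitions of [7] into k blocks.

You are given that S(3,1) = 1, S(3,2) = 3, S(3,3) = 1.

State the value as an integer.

i=4: T(4,1)=0+1·1=1 | T(4,2)=1+2·3=7 | T(4,3)=3+3·1=6
i=5: T(5,1)=0+1·1=1 | T(5,2)=1+2·7=15 | T(5,3)=7+3·6=25
i=6: T(6,2)=1+2·15=31 | T(6,3)=15+3·25=90
i=7: T(7,3)=31+3·90=301
Read S(7,3) = 301.

301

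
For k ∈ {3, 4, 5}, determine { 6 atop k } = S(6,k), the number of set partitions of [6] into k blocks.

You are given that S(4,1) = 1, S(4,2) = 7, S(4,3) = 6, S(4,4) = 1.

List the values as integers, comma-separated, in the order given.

90, 65, 15

@5  (5,2):7·2+1→15, (5,3):6·3+7→25, (5,4):1·4+6→10, (5,5):0·5+1→1
@6  (6,3):25·3+15→90, (6,4):10·4+25→65, (6,5):1·5+10→15
Read S(6,3) = 90, S(6,4) = 65, S(6,5) = 15.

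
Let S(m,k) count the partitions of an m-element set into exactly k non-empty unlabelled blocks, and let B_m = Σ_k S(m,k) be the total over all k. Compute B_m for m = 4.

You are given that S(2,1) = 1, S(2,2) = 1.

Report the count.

15

[3] T[3,1]:1*1+0=1 · T[3,2]:2*1+1=3 · T[3,3]:3*0+1=1
[4] T[4,1]:1*1+0=1 · T[4,2]:2*3+1=7 · T[4,3]:3*1+3=6 · T[4,4]:4*0+1=1
B_4 = ΣS(4,k) = 1+7+6+1 = 15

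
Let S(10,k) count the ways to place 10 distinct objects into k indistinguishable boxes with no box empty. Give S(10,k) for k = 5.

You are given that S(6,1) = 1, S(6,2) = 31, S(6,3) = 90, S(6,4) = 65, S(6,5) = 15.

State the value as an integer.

[7] T[7,2]:2*31+1=63 · T[7,3]:3*90+31=301 · T[7,4]:4*65+90=350 · T[7,5]:5*15+65=140
[8] T[8,3]:3*301+63=966 · T[8,4]:4*350+301=1701 · T[8,5]:5*140+350=1050
[9] T[9,4]:4*1701+966=7770 · T[9,5]:5*1050+1701=6951
[10] T[10,5]:5*6951+7770=42525
Read S(10,5) = 42525.

42525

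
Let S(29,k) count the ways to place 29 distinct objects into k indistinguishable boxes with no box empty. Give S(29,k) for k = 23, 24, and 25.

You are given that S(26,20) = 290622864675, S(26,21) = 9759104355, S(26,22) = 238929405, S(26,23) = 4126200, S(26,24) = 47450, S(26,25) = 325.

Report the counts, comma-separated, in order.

i=27: T(27,21)=290622864675+21·9759104355=495564056130 | T(27,22)=9759104355+22·238929405=15015551265 | T(27,23)=238929405+23·4126200=333832005 | T(27,24)=4126200+24·47450=5265000 | T(27,25)=47450+25·325=55575
i=28: T(28,22)=495564056130+22·15015551265=825906183960 | T(28,23)=15015551265+23·333832005=22693687380 | T(28,24)=333832005+24·5265000=460192005 | T(28,25)=5265000+25·55575=6654375
i=29: T(29,23)=825906183960+23·22693687380=1347860993700 | T(29,24)=22693687380+24·460192005=33738295500 | T(29,25)=460192005+25·6654375=626551380
Read S(29,23) = 1347860993700, S(29,24) = 33738295500, S(29,25) = 626551380.

1347860993700, 33738295500, 626551380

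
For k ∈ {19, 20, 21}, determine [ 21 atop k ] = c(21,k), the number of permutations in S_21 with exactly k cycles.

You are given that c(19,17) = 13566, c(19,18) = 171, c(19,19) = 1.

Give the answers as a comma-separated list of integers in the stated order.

20615, 210, 1

i=20: T(20,18)=13566+19·171=16815 | T(20,19)=171+19·1=190 | T(20,20)=1+19·0=1
i=21: T(21,19)=16815+20·190=20615 | T(21,20)=190+20·1=210 | T(21,21)=1+20·0=1
Read c(21,19) = 20615, c(21,20) = 210, c(21,21) = 1.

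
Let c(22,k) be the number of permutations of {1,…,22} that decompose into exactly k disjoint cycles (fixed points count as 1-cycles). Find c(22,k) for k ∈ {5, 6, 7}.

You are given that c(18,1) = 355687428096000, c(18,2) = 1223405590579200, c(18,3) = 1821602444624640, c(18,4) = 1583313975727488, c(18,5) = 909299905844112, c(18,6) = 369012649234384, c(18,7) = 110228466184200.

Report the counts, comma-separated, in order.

@19  (19,2):1223405590579200·18+355687428096000→22376988058521600, (19,3):1821602444624640·18+1223405590579200→34012249593822720, (19,4):1583313975727488·18+1821602444624640→30321254007719424, (19,5):909299905844112·18+1583313975727488→17950712280921504, (19,6):369012649234384·18+909299905844112→7551527592063024, (19,7):110228466184200·18+369012649234384→2353125040549984
@20  (20,3):34012249593822720·19+22376988058521600→668609730341153280, (20,4):30321254007719424·19+34012249593822720→610116075740491776, (20,5):17950712280921504·19+30321254007719424→371384787345228000, (20,6):7551527592063024·19+17950712280921504→161429736530118960, (20,7):2353125040549984·19+7551527592063024→52260903362512720
@21  (21,4):610116075740491776·20+668609730341153280→12870931245150988800, (21,5):371384787345228000·20+610116075740491776→8037811822645051776, (21,6):161429736530118960·20+371384787345228000→3599979517947607200, (21,7):52260903362512720·20+161429736530118960→1206647803780373360
@22  (22,5):8037811822645051776·21+12870931245150988800→181664979520697076096, (22,6):3599979517947607200·21+8037811822645051776→83637381699544802976, (22,7):1206647803780373360·21+3599979517947607200→28939583397335447760
Read c(22,5) = 181664979520697076096, c(22,6) = 83637381699544802976, c(22,7) = 28939583397335447760.

181664979520697076096, 83637381699544802976, 28939583397335447760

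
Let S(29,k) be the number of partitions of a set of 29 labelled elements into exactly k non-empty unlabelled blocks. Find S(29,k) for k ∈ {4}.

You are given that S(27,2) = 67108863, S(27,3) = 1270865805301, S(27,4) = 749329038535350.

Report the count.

row 28: T[28][3]=3·1270865805301+67108863=3812664524766  T[28][4]=4·749329038535350+1270865805301=2998587019946701
row 29: T[29][4]=4·2998587019946701+3812664524766=11998160744311570
Read S(29,4) = 11998160744311570.

11998160744311570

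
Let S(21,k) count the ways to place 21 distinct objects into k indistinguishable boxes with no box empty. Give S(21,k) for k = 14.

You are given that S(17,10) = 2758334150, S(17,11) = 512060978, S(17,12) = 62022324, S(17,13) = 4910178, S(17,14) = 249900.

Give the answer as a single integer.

149304004500

[18] T[18,11]:11*512060978+2758334150=8391004908 · T[18,12]:12*62022324+512060978=1256328866 · T[18,13]:13*4910178+62022324=125854638 · T[18,14]:14*249900+4910178=8408778
[19] T[19,12]:12*1256328866+8391004908=23466951300 · T[19,13]:13*125854638+1256328866=2892439160 · T[19,14]:14*8408778+125854638=243577530
[20] T[20,13]:13*2892439160+23466951300=61068660380 · T[20,14]:14*243577530+2892439160=6302524580
[21] T[21,14]:14*6302524580+61068660380=149304004500
Read S(21,14) = 149304004500.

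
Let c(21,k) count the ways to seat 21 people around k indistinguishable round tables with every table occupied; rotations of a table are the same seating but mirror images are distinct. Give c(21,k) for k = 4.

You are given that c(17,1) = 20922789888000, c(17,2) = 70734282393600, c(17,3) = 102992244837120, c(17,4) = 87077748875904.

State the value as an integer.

12870931245150988800

[18] T[18,1]:17*20922789888000+0=355687428096000 · T[18,2]:17*70734282393600+20922789888000=1223405590579200 · T[18,3]:17*102992244837120+70734282393600=1821602444624640 · T[18,4]:17*87077748875904+102992244837120=1583313975727488
[19] T[19,2]:18*1223405590579200+355687428096000=22376988058521600 · T[19,3]:18*1821602444624640+1223405590579200=34012249593822720 · T[19,4]:18*1583313975727488+1821602444624640=30321254007719424
[20] T[20,3]:19*34012249593822720+22376988058521600=668609730341153280 · T[20,4]:19*30321254007719424+34012249593822720=610116075740491776
[21] T[21,4]:20*610116075740491776+668609730341153280=12870931245150988800
Read c(21,4) = 12870931245150988800.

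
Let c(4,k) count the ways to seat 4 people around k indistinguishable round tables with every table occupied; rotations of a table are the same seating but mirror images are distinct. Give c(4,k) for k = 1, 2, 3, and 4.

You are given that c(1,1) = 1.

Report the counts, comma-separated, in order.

r2: T_2,1=1×1+0=1; T_2,2=1×0+1=1
r3: T_3,1=2×1+0=2; T_3,2=2×1+1=3; T_3,3=2×0+1=1
r4: T_4,1=3×2+0=6; T_4,2=3×3+2=11; T_4,3=3×1+3=6; T_4,4=3×0+1=1
Read c(4,1) = 6, c(4,2) = 11, c(4,3) = 6, c(4,4) = 1.

6, 11, 6, 1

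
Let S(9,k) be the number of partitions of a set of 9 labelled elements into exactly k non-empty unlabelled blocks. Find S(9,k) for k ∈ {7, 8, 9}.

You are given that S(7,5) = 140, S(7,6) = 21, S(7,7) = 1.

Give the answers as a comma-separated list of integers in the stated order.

462, 36, 1

@8  (8,6):21·6+140→266, (8,7):1·7+21→28, (8,8):0·8+1→1
@9  (9,7):28·7+266→462, (9,8):1·8+28→36, (9,9):0·9+1→1
Read S(9,7) = 462, S(9,8) = 36, S(9,9) = 1.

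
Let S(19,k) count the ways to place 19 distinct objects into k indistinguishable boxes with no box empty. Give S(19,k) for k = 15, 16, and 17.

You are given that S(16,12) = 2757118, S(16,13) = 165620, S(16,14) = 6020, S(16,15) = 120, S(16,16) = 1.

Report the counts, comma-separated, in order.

13916778, 527136, 12597

[17] T[17,13]:13*165620+2757118=4910178 · T[17,14]:14*6020+165620=249900 · T[17,15]:15*120+6020=7820 · T[17,16]:16*1+120=136 · T[17,17]:17*0+1=1
[18] T[18,14]:14*249900+4910178=8408778 · T[18,15]:15*7820+249900=367200 · T[18,16]:16*136+7820=9996 · T[18,17]:17*1+136=153
[19] T[19,15]:15*367200+8408778=13916778 · T[19,16]:16*9996+367200=527136 · T[19,17]:17*153+9996=12597
Read S(19,15) = 13916778, S(19,16) = 527136, S(19,17) = 12597.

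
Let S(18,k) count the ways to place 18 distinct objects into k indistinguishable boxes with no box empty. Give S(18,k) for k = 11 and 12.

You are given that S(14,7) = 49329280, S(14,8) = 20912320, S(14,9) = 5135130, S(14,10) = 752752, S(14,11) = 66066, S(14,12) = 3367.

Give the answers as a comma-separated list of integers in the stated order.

8391004908, 1256328866

[15] T[15,8]:8*20912320+49329280=216627840 · T[15,9]:9*5135130+20912320=67128490 · T[15,10]:10*752752+5135130=12662650 · T[15,11]:11*66066+752752=1479478 · T[15,12]:12*3367+66066=106470
[16] T[16,9]:9*67128490+216627840=820784250 · T[16,10]:10*12662650+67128490=193754990 · T[16,11]:11*1479478+12662650=28936908 · T[16,12]:12*106470+1479478=2757118
[17] T[17,10]:10*193754990+820784250=2758334150 · T[17,11]:11*28936908+193754990=512060978 · T[17,12]:12*2757118+28936908=62022324
[18] T[18,11]:11*512060978+2758334150=8391004908 · T[18,12]:12*62022324+512060978=1256328866
Read S(18,11) = 8391004908, S(18,12) = 1256328866.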